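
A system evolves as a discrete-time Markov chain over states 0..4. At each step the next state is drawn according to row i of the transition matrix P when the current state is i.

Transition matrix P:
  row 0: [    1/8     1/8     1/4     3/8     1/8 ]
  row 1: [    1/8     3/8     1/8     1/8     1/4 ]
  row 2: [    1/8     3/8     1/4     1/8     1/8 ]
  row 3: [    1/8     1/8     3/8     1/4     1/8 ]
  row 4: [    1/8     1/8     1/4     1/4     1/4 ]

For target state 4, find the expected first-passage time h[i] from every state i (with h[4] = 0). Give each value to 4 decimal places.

h = [6.4055, 5.3883, 6.1581, 6.3780, 0.0000]

First-step conditioning: h[4] = 0; for i ≠ 4, h[i] = 1 + Σ_k P[i][k]·h[k].
  h[0] = 1 + 1/8·h[0] + 1/8·h[1] + 1/4·h[2] + 3/8·h[3]
  h[1] = 1 + 1/8·h[0] + 3/8·h[1] + 1/8·h[2] + 1/8·h[3]
  h[2] = 1 + 1/8·h[0] + 3/8·h[1] + 1/4·h[2] + 1/8·h[3]
  h[3] = 1 + 1/8·h[0] + 1/8·h[1] + 3/8·h[2] + 1/4·h[3]
Solving the 4×4 linear system over states ≠ 4 gives exactly h = [1864/291, 1568/291, 1792/291, 1856/291, 0] (h[4] = 0 is the target).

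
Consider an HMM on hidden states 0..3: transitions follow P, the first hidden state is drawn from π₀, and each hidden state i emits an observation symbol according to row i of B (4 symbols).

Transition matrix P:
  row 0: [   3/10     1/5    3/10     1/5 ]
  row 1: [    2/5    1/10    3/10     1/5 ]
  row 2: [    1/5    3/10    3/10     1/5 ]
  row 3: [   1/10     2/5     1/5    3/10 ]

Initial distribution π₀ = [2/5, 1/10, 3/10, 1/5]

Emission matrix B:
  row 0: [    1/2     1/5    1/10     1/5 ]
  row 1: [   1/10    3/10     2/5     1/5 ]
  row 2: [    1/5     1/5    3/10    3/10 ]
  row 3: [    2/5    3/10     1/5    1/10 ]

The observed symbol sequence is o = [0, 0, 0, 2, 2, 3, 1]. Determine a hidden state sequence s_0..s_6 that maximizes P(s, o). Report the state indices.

t=0: δ = [2.000e-01, 1.000e-02, 6.000e-02, 8.000e-02]  (obs o_0=0)
t=1: δ = [3.000e-02, 4.000e-03, 1.200e-02, 1.600e-02]  ψ = [0, 0, 0, 0]  (obs o_1=0)
t=2: δ = [4.500e-03, 6.400e-04, 1.800e-03, 2.400e-03]  ψ = [0, 3, 0, 0]  (obs o_2=0)
t=3: δ = [1.350e-04, 3.840e-04, 4.050e-04, 1.800e-04]  ψ = [0, 3, 0, 0]  (obs o_3=2)
t=4: δ = [1.536e-05, 4.860e-05, 3.645e-05, 1.620e-05]  ψ = [1, 2, 2, 2]  (obs o_4=2)
t=5: δ = [3.888e-06, 2.187e-06, 4.374e-06, 9.720e-07]  ψ = [1, 2, 1, 1]  (obs o_5=3)
t=6: δ = [2.333e-07, 3.937e-07, 2.624e-07, 2.624e-07]  ψ = [0, 2, 2, 2]  (obs o_6=1)
backtrack: best end state = 1; path = [0, 0, 0, 2, 1, 2, 1]

path = [0, 0, 0, 2, 1, 2, 1]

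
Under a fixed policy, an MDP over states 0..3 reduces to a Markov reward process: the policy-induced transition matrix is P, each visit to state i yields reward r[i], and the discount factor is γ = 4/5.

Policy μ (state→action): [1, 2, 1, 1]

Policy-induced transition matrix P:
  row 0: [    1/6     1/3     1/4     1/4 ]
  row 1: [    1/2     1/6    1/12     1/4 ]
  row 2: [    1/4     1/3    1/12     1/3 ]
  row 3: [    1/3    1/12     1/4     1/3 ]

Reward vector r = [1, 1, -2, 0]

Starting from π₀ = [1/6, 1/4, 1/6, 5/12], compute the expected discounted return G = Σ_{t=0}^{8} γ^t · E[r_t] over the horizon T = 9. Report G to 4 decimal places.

G = 0.6144

t=0: π = [0.1667, 0.2500, 0.1667, 0.4167], E[r] = 0.0833, γ^t·E[r] = 0.083333, running G = 0.083333
t=1: π = [0.3333, 0.1875, 0.1806, 0.2986], E[r] = 0.1597, γ^t·E[r] = 0.127778, running G = 0.211111
t=2: π = [0.2940, 0.2274, 0.1887, 0.2899], E[r] = 0.1441, γ^t·E[r] = 0.092222, running G = 0.303333
t=3: π = [0.3065, 0.2229, 0.1807, 0.2899], E[r] = 0.1682, γ^t·E[r] = 0.086099, running G = 0.389432
t=4: π = [0.3043, 0.2237, 0.1827, 0.2892], E[r] = 0.1626, γ^t·E[r] = 0.066596, running G = 0.456028
t=5: π = [0.3047, 0.2237, 0.1823, 0.2893], E[r] = 0.1639, γ^t·E[r] = 0.053704, running G = 0.509732
t=6: π = [0.3047, 0.2237, 0.1823, 0.2893], E[r] = 0.1637, γ^t·E[r] = 0.042914, running G = 0.552646
t=7: π = [0.3046, 0.2237, 0.1823, 0.2893], E[r] = 0.1637, γ^t·E[r] = 0.034334, running G = 0.586980
t=8: π = [0.3047, 0.2237, 0.1823, 0.2893], E[r] = 0.1637, γ^t·E[r] = 0.027468, running G = 0.614448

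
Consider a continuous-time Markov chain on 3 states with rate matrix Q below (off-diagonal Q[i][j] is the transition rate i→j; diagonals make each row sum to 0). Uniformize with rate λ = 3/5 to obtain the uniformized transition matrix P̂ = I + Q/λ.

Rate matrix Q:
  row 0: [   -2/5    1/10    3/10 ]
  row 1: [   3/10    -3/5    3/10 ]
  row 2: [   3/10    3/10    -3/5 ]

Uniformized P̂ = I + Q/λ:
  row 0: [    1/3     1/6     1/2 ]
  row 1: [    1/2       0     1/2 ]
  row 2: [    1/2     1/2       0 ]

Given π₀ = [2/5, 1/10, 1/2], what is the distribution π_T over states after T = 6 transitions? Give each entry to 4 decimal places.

t=0: π = [0.4000, 0.1000, 0.5000]
t=1: π = [0.4333, 0.3167, 0.2500]
t=2: π = [0.4278, 0.1972, 0.3750]
t=3: π = [0.4287, 0.2588, 0.3125]
t=4: π = [0.4285, 0.2277, 0.3438]
t=5: π = [0.4286, 0.2433, 0.3281]
t=6: π = [0.4286, 0.2355, 0.3359]

π = [0.4286, 0.2355, 0.3359]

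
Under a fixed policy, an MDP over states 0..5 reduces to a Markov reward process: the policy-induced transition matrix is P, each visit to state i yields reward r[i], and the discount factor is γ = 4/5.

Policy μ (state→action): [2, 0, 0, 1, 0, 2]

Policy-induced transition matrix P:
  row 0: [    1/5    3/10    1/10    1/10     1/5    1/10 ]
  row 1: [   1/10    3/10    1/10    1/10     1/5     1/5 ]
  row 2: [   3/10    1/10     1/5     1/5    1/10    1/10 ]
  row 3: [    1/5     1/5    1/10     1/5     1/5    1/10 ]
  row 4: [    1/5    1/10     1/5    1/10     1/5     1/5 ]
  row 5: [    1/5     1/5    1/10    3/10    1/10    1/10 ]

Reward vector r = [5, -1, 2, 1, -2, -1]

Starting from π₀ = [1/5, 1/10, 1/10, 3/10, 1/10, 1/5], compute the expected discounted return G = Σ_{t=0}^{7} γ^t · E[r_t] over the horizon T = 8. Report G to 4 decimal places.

G = 3.1997

t=0: π = [0.2000, 0.1000, 0.1000, 0.3000, 0.1000, 0.2000], E[r] = 1.0000, γ^t·E[r] = 1.000000, running G = 1.000000
t=1: π = [0.2000, 0.2100, 0.1200, 0.1800, 0.1700, 0.1200], E[r] = 0.7500, γ^t·E[r] = 0.600000, running G = 1.600000
t=2: π = [0.1910, 0.2120, 0.1290, 0.1540, 0.1760, 0.1380], E[r] = 0.6650, γ^t·E[r] = 0.425600, running G = 2.025600
t=3: π = [0.1917, 0.2098, 0.1305, 0.1559, 0.1733, 0.1388], E[r] = 0.6802, γ^t·E[r] = 0.348262, running G = 2.373862
t=4: π = [0.1921, 0.2098, 0.1304, 0.1564, 0.1731, 0.1383], E[r] = 0.6833, γ^t·E[r] = 0.279876, running G = 2.653738
t=5: π = [0.1921, 0.2098, 0.1303, 0.1563, 0.1731, 0.1383], E[r] = 0.6830, γ^t·E[r] = 0.223789, running G = 2.877527
t=6: π = [0.1921, 0.2098, 0.1303, 0.1563, 0.1731, 0.1383], E[r] = 0.6829, γ^t·E[r] = 0.179008, running G = 3.056535
t=7: π = [0.1921, 0.2098, 0.1303, 0.1563, 0.1731, 0.1383], E[r] = 0.6829, γ^t·E[r] = 0.143207, running G = 3.199742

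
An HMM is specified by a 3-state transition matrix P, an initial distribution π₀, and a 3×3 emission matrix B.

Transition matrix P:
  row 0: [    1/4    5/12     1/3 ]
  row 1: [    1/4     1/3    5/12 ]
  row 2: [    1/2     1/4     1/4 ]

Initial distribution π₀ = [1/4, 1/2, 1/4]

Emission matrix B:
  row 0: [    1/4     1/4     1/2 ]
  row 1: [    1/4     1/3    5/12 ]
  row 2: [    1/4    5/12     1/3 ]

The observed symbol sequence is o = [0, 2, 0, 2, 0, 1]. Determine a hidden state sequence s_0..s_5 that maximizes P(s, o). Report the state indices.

path = [1, 1, 2, 0, 1, 2]

t=0: δ = [6.250e-02, 1.250e-01, 6.250e-02]  (obs o_0=0)
t=1: δ = [1.562e-02, 1.736e-02, 1.736e-02]  ψ = [1, 1, 1]  (obs o_1=2)
t=2: δ = [2.170e-03, 1.628e-03, 1.808e-03]  ψ = [2, 0, 1]  (obs o_2=0)
t=3: δ = [4.521e-04, 3.768e-04, 2.411e-04]  ψ = [2, 0, 0]  (obs o_3=2)
t=4: δ = [3.014e-05, 4.710e-05, 3.925e-05]  ψ = [2, 0, 1]  (obs o_4=0)
t=5: δ = [4.906e-06, 5.233e-06, 8.176e-06]  ψ = [2, 1, 1]  (obs o_5=1)
backtrack: best end state = 2; path = [1, 1, 2, 0, 1, 2]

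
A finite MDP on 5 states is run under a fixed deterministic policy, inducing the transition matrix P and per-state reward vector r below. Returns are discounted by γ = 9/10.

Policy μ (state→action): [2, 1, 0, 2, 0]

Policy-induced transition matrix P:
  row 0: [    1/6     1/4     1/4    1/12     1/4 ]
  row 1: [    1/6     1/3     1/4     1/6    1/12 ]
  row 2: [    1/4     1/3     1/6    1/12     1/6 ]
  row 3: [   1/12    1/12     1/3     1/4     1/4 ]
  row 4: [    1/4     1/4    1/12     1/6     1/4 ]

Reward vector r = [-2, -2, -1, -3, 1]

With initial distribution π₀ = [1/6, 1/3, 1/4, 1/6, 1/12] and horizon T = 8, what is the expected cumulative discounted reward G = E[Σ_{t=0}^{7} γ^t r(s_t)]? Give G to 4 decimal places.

t=0: π = [0.1667, 0.3333, 0.2500, 0.1667, 0.0833], E[r] = -1.6667, γ^t·E[r] = -1.666667, running G = -1.666667
t=1: π = [0.1806, 0.2708, 0.2292, 0.1458, 0.1736], E[r] = -1.3958, γ^t·E[r] = -1.256250, running G = -2.922917
t=2: π = [0.1881, 0.2674, 0.2141, 0.1447, 0.1858], E[r] = -1.3733, γ^t·E[r] = -1.112344, running G = -4.035260
t=3: π = [0.1879, 0.2660, 0.2133, 0.1452, 0.1876], E[r] = -1.3692, γ^t·E[r] = -0.998121, running G = -5.033382
t=4: π = [0.1880, 0.2657, 0.2131, 0.1453, 0.1879], E[r] = -1.3686, γ^t·E[r] = -0.897932, running G = -5.931313
t=5: π = [0.1880, 0.2657, 0.2130, 0.1454, 0.1880], E[r] = -1.3685, γ^t·E[r] = -0.808058, running G = -6.739371
t=6: π = [0.1880, 0.2657, 0.2130, 0.1454, 0.1880], E[r] = -1.3684, γ^t·E[r] = -0.727238, running G = -7.466610
t=7: π = [0.1880, 0.2657, 0.2130, 0.1454, 0.1880], E[r] = -1.3684, γ^t·E[r] = -0.654512, running G = -8.121122

G = -8.1211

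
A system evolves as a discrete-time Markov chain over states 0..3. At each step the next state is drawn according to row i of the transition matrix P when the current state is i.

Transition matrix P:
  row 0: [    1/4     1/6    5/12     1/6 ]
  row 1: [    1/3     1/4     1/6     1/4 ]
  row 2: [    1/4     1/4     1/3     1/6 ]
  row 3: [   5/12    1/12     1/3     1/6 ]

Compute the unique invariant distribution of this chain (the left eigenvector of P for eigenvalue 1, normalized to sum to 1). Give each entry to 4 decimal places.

π = [0.2967, 0.1948, 0.3256, 0.1829]

Balance equations π_j = Σ_i π_i·P[i][j]:
  π_0 = 1/4·π_0 + 1/3·π_1 + 1/4·π_2 + 5/12·π_3
  π_1 = 1/6·π_0 + 1/4·π_1 + 1/4·π_2 + 1/12·π_3
  π_2 = 5/12·π_0 + 1/6·π_1 + 1/3·π_2 + 1/3·π_3
  normalize: π_0 + π_1 + π_2 + π_3 = 1
Solving the linear system gives exactly π = [262/883, 172/883, 575/1766, 323/1766].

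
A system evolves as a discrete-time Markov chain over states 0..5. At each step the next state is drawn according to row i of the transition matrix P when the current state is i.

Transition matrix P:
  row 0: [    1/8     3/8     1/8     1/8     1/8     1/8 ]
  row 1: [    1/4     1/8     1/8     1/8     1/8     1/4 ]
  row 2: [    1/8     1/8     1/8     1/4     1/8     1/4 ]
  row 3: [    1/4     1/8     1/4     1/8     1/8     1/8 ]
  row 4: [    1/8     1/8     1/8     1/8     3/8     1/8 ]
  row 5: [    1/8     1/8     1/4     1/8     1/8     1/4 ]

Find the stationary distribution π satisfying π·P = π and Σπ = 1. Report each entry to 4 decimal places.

Balance equations π_j = Σ_i π_i·P[i][j]:
  π_0 = 1/8·π_0 + 1/4·π_1 + 1/8·π_2 + 1/4·π_3 + 1/8·π_4 + 1/8·π_5
  π_1 = 3/8·π_0 + 1/8·π_1 + 1/8·π_2 + 1/8·π_3 + 1/8·π_4 + 1/8·π_5
  π_2 = 1/8·π_0 + 1/8·π_1 + 1/8·π_2 + 1/4·π_3 + 1/8·π_4 + 1/4·π_5
  π_3 = 1/8·π_0 + 1/8·π_1 + 1/4·π_2 + 1/8·π_3 + 1/8·π_4 + 1/8·π_5
  π_4 = 1/8·π_0 + 1/8·π_1 + 1/8·π_2 + 1/8·π_3 + 3/8·π_4 + 1/8·π_5
  normalize: π_0 + π_1 + π_2 + π_3 + π_4 + π_5 = 1
Solving the linear system gives exactly π = [2201/13422, 1114/6711, 1121/6711, 979/6711, 1/6, 426/2237].

π = [0.1640, 0.1660, 0.1670, 0.1459, 0.1667, 0.1904]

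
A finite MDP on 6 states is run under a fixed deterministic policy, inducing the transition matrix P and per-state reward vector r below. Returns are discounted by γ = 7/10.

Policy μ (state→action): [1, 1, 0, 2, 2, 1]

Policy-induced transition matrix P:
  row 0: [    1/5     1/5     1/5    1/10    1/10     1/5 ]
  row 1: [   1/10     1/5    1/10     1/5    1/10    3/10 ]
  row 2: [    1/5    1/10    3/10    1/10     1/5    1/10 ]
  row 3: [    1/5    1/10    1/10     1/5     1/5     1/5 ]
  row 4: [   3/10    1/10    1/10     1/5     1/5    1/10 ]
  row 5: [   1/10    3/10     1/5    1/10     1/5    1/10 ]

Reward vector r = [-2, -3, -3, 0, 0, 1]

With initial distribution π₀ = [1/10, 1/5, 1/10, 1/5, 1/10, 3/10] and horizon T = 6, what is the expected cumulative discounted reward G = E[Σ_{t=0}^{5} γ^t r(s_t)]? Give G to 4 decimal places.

G = -3.1343

t=0: π = [0.1000, 0.2000, 0.1000, 0.2000, 0.1000, 0.3000], E[r] = -0.8000, γ^t·E[r] = -0.800000, running G = -0.800000
t=1: π = [0.1600, 0.1900, 0.1600, 0.1500, 0.1700, 0.1700], E[r] = -1.2000, γ^t·E[r] = -0.840000, running G = -1.640000
t=2: π = [0.1810, 0.1690, 0.1650, 0.1510, 0.1650, 0.1690], E[r] = -1.1950, γ^t·E[r] = -0.585550, running G = -2.225550
t=3: π = [0.1827, 0.1688, 0.1680, 0.1485, 0.1650, 0.1670], E[r] = -1.2088, γ^t·E[r] = -0.414618, running G = -2.640168
t=4: π = [0.1829, 0.1686, 0.1686, 0.1482, 0.1649, 0.1669], E[r] = -1.2103, γ^t·E[r] = -0.290598, running G = -2.930766
t=5: π = [0.1829, 0.1685, 0.1687, 0.1482, 0.1649, 0.1668], E[r] = -1.2107, γ^t·E[r] = -0.203484, running G = -3.134250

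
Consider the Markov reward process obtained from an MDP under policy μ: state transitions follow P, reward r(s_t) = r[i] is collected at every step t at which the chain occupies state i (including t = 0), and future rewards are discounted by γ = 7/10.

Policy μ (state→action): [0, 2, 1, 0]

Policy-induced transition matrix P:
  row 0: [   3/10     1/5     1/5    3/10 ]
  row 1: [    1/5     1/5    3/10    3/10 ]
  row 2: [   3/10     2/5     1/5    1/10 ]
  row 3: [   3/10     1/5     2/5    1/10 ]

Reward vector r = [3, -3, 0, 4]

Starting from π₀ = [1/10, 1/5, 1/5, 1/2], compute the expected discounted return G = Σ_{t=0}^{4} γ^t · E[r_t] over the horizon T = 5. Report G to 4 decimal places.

G = 3.1702

t=0: π = [0.1000, 0.2000, 0.2000, 0.5000], E[r] = 1.7000, γ^t·E[r] = 1.700000, running G = 1.700000
t=1: π = [0.2800, 0.2400, 0.3200, 0.1600], E[r] = 0.7600, γ^t·E[r] = 0.532000, running G = 2.232000
t=2: π = [0.2760, 0.2640, 0.2560, 0.2040], E[r] = 0.8520, γ^t·E[r] = 0.417480, running G = 2.649480
t=3: π = [0.2736, 0.2512, 0.2672, 0.2080], E[r] = 0.8992, γ^t·E[r] = 0.308426, running G = 2.957906
t=4: π = [0.2749, 0.2534, 0.2667, 0.2050], E[r] = 0.8842, γ^t·E[r] = 0.212287, running G = 3.170192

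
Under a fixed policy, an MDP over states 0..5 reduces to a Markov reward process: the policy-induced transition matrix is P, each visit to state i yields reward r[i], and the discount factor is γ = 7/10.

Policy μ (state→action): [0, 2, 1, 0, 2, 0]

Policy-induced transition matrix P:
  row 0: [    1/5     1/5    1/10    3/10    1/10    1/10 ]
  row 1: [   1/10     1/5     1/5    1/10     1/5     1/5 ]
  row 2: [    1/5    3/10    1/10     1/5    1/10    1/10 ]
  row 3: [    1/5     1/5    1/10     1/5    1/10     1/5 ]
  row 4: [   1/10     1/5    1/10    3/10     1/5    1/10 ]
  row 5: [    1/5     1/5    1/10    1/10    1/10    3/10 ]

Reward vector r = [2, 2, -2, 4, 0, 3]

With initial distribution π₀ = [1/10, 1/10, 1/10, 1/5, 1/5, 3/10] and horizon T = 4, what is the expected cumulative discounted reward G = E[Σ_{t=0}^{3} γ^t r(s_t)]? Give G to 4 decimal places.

G = 4.7129

t=0: π = [0.1000, 0.1000, 0.1000, 0.2000, 0.2000, 0.3000], E[r] = 1.9000, γ^t·E[r] = 1.900000, running G = 1.900000
t=1: π = [0.1700, 0.2100, 0.1100, 0.1900, 0.1300, 0.1900], E[r] = 1.8700, γ^t·E[r] = 1.309000, running G = 3.209000
t=2: π = [0.1660, 0.2110, 0.1210, 0.1900, 0.1340, 0.1780], E[r] = 1.8060, γ^t·E[r] = 0.884940, running G = 4.093940
t=3: π = [0.1655, 0.2121, 0.1211, 0.1911, 0.1345, 0.1757], E[r] = 1.8045, γ^t·E[r] = 0.618944, running G = 4.712884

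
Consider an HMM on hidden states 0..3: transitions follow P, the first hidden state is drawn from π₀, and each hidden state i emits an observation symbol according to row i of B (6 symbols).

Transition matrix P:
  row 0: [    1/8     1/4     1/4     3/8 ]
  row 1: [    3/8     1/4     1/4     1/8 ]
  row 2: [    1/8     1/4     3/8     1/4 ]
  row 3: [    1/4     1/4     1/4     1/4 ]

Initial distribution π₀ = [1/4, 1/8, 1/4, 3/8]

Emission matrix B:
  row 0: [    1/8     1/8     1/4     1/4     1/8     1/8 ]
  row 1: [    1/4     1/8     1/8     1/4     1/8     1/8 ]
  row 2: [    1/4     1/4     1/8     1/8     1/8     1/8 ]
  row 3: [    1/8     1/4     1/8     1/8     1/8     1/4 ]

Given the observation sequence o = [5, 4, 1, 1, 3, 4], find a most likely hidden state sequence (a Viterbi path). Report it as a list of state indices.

t=0: δ = [3.125e-02, 1.562e-02, 3.125e-02, 9.375e-02]  (obs o_0=5)
t=1: δ = [2.930e-03, 2.930e-03, 2.930e-03, 2.930e-03]  ψ = [3, 3, 3, 3]  (obs o_1=4)
t=2: δ = [1.373e-04, 9.155e-05, 2.747e-04, 2.747e-04]  ψ = [1, 0, 2, 0]  (obs o_2=1)
t=3: δ = [8.583e-06, 8.583e-06, 2.575e-05, 1.717e-05]  ψ = [3, 2, 2, 2]  (obs o_3=1)
t=4: δ = [1.073e-06, 1.609e-06, 1.207e-06, 8.047e-07]  ψ = [3, 2, 2, 2]  (obs o_4=3)
t=5: δ = [7.544e-08, 5.029e-08, 5.658e-08, 5.029e-08]  ψ = [1, 1, 2, 0]  (obs o_5=4)
backtrack: best end state = 0; path = [3, 2, 2, 2, 1, 0]

path = [3, 2, 2, 2, 1, 0]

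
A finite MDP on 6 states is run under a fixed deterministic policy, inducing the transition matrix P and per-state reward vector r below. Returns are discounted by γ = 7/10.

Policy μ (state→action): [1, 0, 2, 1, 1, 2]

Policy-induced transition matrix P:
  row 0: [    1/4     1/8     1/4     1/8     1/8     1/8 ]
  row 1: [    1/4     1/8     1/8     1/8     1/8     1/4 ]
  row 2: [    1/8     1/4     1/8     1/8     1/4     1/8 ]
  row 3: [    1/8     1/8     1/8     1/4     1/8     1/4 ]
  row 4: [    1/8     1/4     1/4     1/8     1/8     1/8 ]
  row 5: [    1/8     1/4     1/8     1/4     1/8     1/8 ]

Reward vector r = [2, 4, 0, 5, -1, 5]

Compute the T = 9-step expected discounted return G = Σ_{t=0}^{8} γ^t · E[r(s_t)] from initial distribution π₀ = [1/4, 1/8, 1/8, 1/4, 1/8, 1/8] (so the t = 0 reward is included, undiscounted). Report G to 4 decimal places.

t=0: π = [0.2500, 0.1250, 0.1250, 0.2500, 0.1250, 0.1250], E[r] = 2.7500, γ^t·E[r] = 2.750000, running G = 2.750000
t=1: π = [0.1719, 0.1719, 0.1719, 0.1719, 0.1406, 0.1719], E[r] = 2.6094, γ^t·E[r] = 1.826563, running G = 4.576563
t=2: π = [0.1680, 0.1855, 0.1641, 0.1680, 0.1465, 0.1680], E[r] = 2.6113, γ^t·E[r] = 1.279551, running G = 5.856113
t=3: π = [0.1692, 0.1848, 0.1643, 0.1670, 0.1455, 0.1692], E[r] = 2.6130, γ^t·E[r] = 0.896272, running G = 6.752385
t=4: π = [0.1693, 0.1849, 0.1643, 0.1670, 0.1455, 0.1690], E[r] = 2.6125, γ^t·E[r] = 0.627251, running G = 7.379636
t=5: π = [0.1693, 0.1849, 0.1643, 0.1670, 0.1455, 0.1690], E[r] = 2.6124, γ^t·E[r] = 0.439058, running G = 7.818694
t=6: π = [0.1693, 0.1849, 0.1644, 0.1670, 0.1455, 0.1690], E[r] = 2.6123, γ^t·E[r] = 0.307338, running G = 8.126032
t=7: π = [0.1693, 0.1849, 0.1644, 0.1670, 0.1455, 0.1690], E[r] = 2.6123, γ^t·E[r] = 0.215136, running G = 8.341168
t=8: π = [0.1693, 0.1849, 0.1644, 0.1670, 0.1455, 0.1690], E[r] = 2.6123, γ^t·E[r] = 0.150595, running G = 8.491763

G = 8.4918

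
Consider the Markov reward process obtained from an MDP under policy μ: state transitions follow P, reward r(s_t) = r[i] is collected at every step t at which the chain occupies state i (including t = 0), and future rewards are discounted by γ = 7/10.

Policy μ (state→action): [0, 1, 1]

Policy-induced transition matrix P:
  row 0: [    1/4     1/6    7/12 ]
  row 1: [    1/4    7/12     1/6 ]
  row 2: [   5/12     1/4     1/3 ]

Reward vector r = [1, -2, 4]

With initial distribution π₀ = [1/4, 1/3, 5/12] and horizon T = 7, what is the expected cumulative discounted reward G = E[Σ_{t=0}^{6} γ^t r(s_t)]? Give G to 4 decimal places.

G = 3.3840

t=0: π = [0.2500, 0.3333, 0.4167], E[r] = 1.2500, γ^t·E[r] = 1.250000, running G = 1.250000
t=1: π = [0.3194, 0.3403, 0.3403], E[r] = 1.0000, γ^t·E[r] = 0.700000, running G = 1.950000
t=2: π = [0.3067, 0.3368, 0.3565], E[r] = 1.0590, γ^t·E[r] = 0.518924, running G = 2.468924
t=3: π = [0.3094, 0.3367, 0.3539], E[r] = 1.0515, γ^t·E[r] = 0.360666, running G = 2.829590
t=4: π = [0.3090, 0.3365, 0.3546], E[r] = 1.0543, γ^t·E[r] = 0.253149, running G = 3.082739
t=5: π = [0.3091, 0.3364, 0.3545], E[r] = 1.0543, γ^t·E[r] = 0.177196, running G = 3.259936
t=6: π = [0.3091, 0.3364, 0.3545], E[r] = 1.0545, γ^t·E[r] = 0.124060, running G = 3.383995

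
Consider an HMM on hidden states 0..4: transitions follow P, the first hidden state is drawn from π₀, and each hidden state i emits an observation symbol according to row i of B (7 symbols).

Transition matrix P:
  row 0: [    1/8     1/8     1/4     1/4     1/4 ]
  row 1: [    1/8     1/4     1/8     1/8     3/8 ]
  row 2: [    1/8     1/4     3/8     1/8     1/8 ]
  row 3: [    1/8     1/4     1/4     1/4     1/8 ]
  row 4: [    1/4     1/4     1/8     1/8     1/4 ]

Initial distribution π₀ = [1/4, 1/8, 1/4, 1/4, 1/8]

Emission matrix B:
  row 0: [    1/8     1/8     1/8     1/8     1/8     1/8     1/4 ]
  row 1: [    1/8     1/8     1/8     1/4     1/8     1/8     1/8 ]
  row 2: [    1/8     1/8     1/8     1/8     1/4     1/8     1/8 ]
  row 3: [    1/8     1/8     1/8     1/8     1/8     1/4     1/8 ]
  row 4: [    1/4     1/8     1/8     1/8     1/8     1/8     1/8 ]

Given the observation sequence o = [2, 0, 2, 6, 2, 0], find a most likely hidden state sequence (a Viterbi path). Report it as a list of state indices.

path = [2, 2, 2, 2, 1, 4]

t=0: δ = [3.125e-02, 1.562e-02, 3.125e-02, 3.125e-02, 1.562e-02]  (obs o_0=2)
t=1: δ = [4.883e-04, 9.766e-04, 1.465e-03, 9.766e-04, 1.953e-03]  ψ = [0, 2, 2, 0, 0]  (obs o_1=0)
t=2: δ = [6.104e-05, 6.104e-05, 6.866e-05, 3.052e-05, 6.104e-05]  ψ = [4, 4, 2, 3, 4]  (obs o_2=2)
t=3: δ = [3.815e-06, 2.146e-06, 3.219e-06, 1.907e-06, 2.861e-06]  ψ = [4, 2, 2, 0, 1]  (obs o_3=6)
t=4: δ = [8.941e-08, 1.006e-07, 1.509e-07, 1.192e-07, 1.192e-07]  ψ = [4, 2, 2, 0, 0]  (obs o_4=2)
t=5: δ = [3.725e-09, 4.715e-09, 7.072e-09, 3.725e-09, 9.430e-09]  ψ = [4, 2, 2, 3, 1]  (obs o_5=0)
backtrack: best end state = 4; path = [2, 2, 2, 2, 1, 4]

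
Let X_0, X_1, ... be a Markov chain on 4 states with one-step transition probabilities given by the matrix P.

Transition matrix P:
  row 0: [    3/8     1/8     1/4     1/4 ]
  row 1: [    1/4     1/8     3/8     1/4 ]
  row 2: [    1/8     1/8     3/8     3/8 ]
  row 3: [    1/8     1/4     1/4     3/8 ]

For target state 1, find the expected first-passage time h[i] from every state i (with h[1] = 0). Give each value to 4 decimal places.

h = [6.0308, 0.0000, 5.9077, 5.1692]

First-step conditioning: h[1] = 0; for i ≠ 1, h[i] = 1 + Σ_k P[i][k]·h[k].
  h[0] = 1 + 3/8·h[0] + 1/4·h[2] + 1/4·h[3]
  h[2] = 1 + 1/8·h[0] + 3/8·h[2] + 3/8·h[3]
  h[3] = 1 + 1/8·h[0] + 1/4·h[2] + 3/8·h[3]
Solving the 3×3 linear system over states ≠ 1 gives exactly h = [392/65, 0, 384/65, 336/65] (h[1] = 0 is the target).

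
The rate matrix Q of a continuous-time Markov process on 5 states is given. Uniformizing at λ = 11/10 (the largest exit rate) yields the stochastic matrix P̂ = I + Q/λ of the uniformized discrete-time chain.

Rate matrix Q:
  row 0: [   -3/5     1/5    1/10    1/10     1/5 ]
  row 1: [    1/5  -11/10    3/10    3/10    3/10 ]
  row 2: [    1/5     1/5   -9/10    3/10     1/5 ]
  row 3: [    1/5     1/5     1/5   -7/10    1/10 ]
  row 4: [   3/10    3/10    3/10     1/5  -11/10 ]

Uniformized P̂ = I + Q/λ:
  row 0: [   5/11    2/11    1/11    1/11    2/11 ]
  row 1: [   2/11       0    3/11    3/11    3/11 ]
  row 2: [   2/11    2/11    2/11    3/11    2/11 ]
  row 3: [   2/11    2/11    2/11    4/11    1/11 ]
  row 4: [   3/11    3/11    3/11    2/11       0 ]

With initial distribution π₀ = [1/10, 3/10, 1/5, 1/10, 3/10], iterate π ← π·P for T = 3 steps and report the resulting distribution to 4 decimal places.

t=0: π = [0.1000, 0.3000, 0.2000, 0.1000, 0.3000]
t=1: π = [0.2364, 0.1545, 0.2273, 0.2364, 0.1455]
t=2: π = [0.2595, 0.1669, 0.1876, 0.2380, 0.1479]
t=3: π = [0.2660, 0.1649, 0.1869, 0.2337, 0.1485]

π = [0.2660, 0.1649, 0.1869, 0.2337, 0.1485]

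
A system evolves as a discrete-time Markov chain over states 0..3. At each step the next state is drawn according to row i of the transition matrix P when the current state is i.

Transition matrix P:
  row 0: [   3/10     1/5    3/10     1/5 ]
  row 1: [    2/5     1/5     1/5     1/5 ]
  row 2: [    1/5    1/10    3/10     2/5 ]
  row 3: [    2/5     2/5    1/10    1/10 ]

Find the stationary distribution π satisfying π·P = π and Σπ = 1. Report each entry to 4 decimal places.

Balance equations π_j = Σ_i π_i·P[i][j]:
  π_0 = 3/10·π_0 + 2/5·π_1 + 1/5·π_2 + 2/5·π_3
  π_1 = 1/5·π_0 + 1/5·π_1 + 1/10·π_2 + 2/5·π_3
  π_2 = 3/10·π_0 + 1/5·π_1 + 3/10·π_2 + 1/10·π_3
  normalize: π_0 + π_1 + π_2 + π_3 = 1
Solving the linear system gives exactly π = [364/1133, 251/1133, 24/103, 254/1133].

π = [0.3213, 0.2215, 0.2330, 0.2242]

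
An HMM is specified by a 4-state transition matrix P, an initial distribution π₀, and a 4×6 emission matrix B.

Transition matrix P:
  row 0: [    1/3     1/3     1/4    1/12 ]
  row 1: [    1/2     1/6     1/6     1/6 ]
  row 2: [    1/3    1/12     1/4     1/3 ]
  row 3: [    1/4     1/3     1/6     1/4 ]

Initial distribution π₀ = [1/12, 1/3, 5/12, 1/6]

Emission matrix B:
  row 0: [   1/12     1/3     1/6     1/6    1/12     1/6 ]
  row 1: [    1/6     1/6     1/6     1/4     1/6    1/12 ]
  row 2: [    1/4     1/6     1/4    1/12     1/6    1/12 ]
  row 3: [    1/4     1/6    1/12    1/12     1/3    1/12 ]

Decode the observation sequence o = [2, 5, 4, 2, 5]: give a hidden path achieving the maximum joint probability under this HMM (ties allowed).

path = [2, 0, 1, 0, 0]

t=0: δ = [1.389e-02, 5.556e-02, 1.042e-01, 1.389e-02]  (obs o_0=2)
t=1: δ = [5.787e-03, 7.716e-04, 2.170e-03, 2.894e-03]  ψ = [2, 1, 2, 2]  (obs o_1=5)
t=2: δ = [1.608e-04, 3.215e-04, 2.411e-04, 2.411e-04]  ψ = [0, 0, 0, 2]  (obs o_2=4)
t=3: δ = [2.679e-05, 1.340e-05, 1.507e-05, 6.698e-06]  ψ = [1, 3, 2, 2]  (obs o_3=2)
t=4: δ = [1.488e-06, 7.442e-07, 5.582e-07, 4.186e-07]  ψ = [0, 0, 0, 2]  (obs o_4=5)
backtrack: best end state = 0; path = [2, 0, 1, 0, 0]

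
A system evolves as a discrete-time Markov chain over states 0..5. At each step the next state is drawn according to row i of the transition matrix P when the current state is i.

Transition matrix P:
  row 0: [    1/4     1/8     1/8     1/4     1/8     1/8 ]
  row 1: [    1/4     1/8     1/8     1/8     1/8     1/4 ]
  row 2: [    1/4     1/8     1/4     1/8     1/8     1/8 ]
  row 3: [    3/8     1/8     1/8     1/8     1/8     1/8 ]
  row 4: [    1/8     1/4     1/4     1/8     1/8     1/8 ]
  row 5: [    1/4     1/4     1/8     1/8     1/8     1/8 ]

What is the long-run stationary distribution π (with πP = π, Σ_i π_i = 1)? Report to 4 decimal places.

π = [0.2540, 0.1587, 0.1607, 0.1567, 0.1250, 0.1448]

Balance equations π_j = Σ_i π_i·P[i][j]:
  π_0 = 1/4·π_0 + 1/4·π_1 + 1/4·π_2 + 3/8·π_3 + 1/8·π_4 + 1/4·π_5
  π_1 = 1/8·π_0 + 1/8·π_1 + 1/8·π_2 + 1/8·π_3 + 1/4·π_4 + 1/4·π_5
  π_2 = 1/8·π_0 + 1/8·π_1 + 1/4·π_2 + 1/8·π_3 + 1/4·π_4 + 1/8·π_5
  π_3 = 1/4·π_0 + 1/8·π_1 + 1/8·π_2 + 1/8·π_3 + 1/8·π_4 + 1/8·π_5
  π_4 = 1/8·π_0 + 1/8·π_1 + 1/8·π_2 + 1/8·π_3 + 1/8·π_4 + 1/8·π_5
  normalize: π_0 + π_1 + π_2 + π_3 + π_4 + π_5 = 1
Solving the linear system gives exactly π = [16/63, 10/63, 9/56, 79/504, 1/8, 73/504].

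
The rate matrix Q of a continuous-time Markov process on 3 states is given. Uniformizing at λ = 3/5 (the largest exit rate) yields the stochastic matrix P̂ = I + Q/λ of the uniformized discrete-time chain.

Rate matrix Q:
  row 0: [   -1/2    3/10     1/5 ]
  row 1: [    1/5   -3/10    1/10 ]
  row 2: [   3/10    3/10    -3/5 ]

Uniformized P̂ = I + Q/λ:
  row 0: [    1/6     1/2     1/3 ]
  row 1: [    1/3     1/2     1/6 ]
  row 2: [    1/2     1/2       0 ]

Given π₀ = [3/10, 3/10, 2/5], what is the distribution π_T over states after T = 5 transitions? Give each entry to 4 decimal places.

t=0: π = [0.3000, 0.3000, 0.4000]
t=1: π = [0.3500, 0.5000, 0.1500]
t=2: π = [0.3000, 0.5000, 0.2000]
t=3: π = [0.3167, 0.5000, 0.1833]
t=4: π = [0.3111, 0.5000, 0.1889]
t=5: π = [0.3130, 0.5000, 0.1870]

π = [0.3130, 0.5000, 0.1870]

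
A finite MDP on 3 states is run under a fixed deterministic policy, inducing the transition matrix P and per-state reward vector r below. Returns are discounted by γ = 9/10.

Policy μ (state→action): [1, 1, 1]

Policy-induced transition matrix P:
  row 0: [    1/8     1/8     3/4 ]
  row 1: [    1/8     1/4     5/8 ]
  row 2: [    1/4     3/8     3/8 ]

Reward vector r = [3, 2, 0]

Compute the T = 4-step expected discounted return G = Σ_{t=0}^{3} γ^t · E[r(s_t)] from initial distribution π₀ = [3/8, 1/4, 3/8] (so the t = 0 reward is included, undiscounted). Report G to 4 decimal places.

t=0: π = [0.3750, 0.2500, 0.3750], E[r] = 1.6250, γ^t·E[r] = 1.625000, running G = 1.625000
t=1: π = [0.1719, 0.2500, 0.5781], E[r] = 1.0156, γ^t·E[r] = 0.914063, running G = 2.539063
t=2: π = [0.1973, 0.3008, 0.5020], E[r] = 1.1934, γ^t·E[r] = 0.966621, running G = 3.505684
t=3: π = [0.1877, 0.2881, 0.5242], E[r] = 1.1394, γ^t·E[r] = 0.830626, running G = 4.336309

G = 4.3363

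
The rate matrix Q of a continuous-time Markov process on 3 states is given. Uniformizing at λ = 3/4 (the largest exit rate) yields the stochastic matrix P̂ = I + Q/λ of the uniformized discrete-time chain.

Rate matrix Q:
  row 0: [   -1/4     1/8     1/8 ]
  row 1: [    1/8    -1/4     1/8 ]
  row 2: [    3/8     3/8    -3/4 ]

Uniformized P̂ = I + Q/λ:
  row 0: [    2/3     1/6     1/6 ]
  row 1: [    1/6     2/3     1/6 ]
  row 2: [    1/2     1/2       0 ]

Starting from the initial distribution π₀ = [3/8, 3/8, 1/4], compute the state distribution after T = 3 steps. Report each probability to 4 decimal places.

π = [0.4288, 0.4288, 0.1424]

t=0: π = [0.3750, 0.3750, 0.2500]
t=1: π = [0.4375, 0.4375, 0.1250]
t=2: π = [0.4271, 0.4271, 0.1458]
t=3: π = [0.4288, 0.4288, 0.1424]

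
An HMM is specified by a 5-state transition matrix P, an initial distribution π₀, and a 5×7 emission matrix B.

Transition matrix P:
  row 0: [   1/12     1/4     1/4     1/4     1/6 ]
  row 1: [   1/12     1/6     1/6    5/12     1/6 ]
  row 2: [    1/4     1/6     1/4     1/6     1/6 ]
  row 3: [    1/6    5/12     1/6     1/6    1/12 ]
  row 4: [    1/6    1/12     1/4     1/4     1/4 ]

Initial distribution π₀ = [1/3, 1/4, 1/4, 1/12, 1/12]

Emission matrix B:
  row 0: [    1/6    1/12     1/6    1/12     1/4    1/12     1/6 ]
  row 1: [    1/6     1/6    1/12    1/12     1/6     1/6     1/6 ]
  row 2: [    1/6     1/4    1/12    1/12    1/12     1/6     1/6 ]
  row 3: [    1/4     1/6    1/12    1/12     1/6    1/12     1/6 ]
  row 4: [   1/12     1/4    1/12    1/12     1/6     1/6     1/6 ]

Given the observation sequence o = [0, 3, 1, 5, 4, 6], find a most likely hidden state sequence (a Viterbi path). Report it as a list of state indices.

path = [0, 1, 3, 1, 3, 1]

t=0: δ = [5.556e-02, 4.167e-02, 4.167e-02, 2.083e-02, 6.944e-03]  (obs o_0=0)
t=1: δ = [8.681e-04, 1.157e-03, 1.157e-03, 1.447e-03, 7.716e-04]  ψ = [2, 0, 0, 1, 0]  (obs o_1=3)
t=2: δ = [2.411e-05, 1.005e-04, 7.234e-05, 8.038e-05, 4.823e-05]  ψ = [2, 3, 2, 1, 1]  (obs o_2=1)
t=3: δ = [1.507e-06, 5.582e-06, 3.014e-06, 3.489e-06, 2.791e-06]  ψ = [2, 3, 2, 1, 1]  (obs o_3=5)
t=4: δ = [1.884e-07, 2.423e-07, 7.752e-08, 3.876e-07, 1.550e-07]  ψ = [2, 3, 1, 1, 1]  (obs o_4=4)
t=5: δ = [1.077e-08, 2.692e-08, 1.077e-08, 1.682e-08, 6.729e-09]  ψ = [3, 3, 3, 1, 1]  (obs o_5=6)
backtrack: best end state = 1; path = [0, 1, 3, 1, 3, 1]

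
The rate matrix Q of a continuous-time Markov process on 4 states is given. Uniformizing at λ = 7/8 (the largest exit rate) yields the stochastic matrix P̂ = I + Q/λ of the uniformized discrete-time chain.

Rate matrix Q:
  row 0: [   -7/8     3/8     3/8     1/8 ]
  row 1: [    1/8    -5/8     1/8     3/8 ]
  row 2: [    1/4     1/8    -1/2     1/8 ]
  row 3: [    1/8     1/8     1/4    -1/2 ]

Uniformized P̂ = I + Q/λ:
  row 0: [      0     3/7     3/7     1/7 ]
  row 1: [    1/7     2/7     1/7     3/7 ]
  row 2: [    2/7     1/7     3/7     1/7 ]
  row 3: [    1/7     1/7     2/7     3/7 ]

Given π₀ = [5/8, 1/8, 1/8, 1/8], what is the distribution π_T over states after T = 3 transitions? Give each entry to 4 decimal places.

π = [0.1593, 0.2263, 0.3251, 0.2894]

t=0: π = [0.6250, 0.1250, 0.1250, 0.1250]
t=1: π = [0.0714, 0.3393, 0.3750, 0.2143]
t=2: π = [0.1862, 0.2117, 0.3010, 0.3010]
t=3: π = [0.1593, 0.2263, 0.3251, 0.2894]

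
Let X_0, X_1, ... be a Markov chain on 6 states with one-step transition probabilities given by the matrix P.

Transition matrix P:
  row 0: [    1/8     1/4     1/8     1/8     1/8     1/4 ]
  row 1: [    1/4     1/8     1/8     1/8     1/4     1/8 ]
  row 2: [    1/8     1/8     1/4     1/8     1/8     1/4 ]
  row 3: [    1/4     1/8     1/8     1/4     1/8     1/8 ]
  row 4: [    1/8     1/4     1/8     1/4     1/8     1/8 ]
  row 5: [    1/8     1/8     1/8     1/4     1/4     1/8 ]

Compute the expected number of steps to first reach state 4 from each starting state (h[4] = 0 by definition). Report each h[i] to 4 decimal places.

h = [5.9178, 5.3239, 6.0026, 6.0845, 0.0000, 5.3447]

First-step conditioning: h[4] = 0; for i ≠ 4, h[i] = 1 + Σ_k P[i][k]·h[k].
  h[0] = 1 + 1/8·h[0] + 1/4·h[1] + 1/8·h[2] + 1/8·h[3] + 1/4·h[5]
  h[1] = 1 + 1/4·h[0] + 1/8·h[1] + 1/8·h[2] + 1/8·h[3] + 1/8·h[5]
  h[2] = 1 + 1/8·h[0] + 1/8·h[1] + 1/4·h[2] + 1/8·h[3] + 1/4·h[5]
  h[3] = 1 + 1/4·h[0] + 1/8·h[1] + 1/8·h[2] + 1/4·h[3] + 1/8·h[5]
  h[5] = 1 + 1/8·h[0] + 1/8·h[1] + 1/8·h[2] + 1/4·h[3] + 1/8·h[5]
Solving the 5×5 linear system over states ≠ 4 gives exactly h = [31808/5375, 28616/5375, 32264/5375, 32704/5375, 0, 28728/5375] (h[4] = 0 is the target).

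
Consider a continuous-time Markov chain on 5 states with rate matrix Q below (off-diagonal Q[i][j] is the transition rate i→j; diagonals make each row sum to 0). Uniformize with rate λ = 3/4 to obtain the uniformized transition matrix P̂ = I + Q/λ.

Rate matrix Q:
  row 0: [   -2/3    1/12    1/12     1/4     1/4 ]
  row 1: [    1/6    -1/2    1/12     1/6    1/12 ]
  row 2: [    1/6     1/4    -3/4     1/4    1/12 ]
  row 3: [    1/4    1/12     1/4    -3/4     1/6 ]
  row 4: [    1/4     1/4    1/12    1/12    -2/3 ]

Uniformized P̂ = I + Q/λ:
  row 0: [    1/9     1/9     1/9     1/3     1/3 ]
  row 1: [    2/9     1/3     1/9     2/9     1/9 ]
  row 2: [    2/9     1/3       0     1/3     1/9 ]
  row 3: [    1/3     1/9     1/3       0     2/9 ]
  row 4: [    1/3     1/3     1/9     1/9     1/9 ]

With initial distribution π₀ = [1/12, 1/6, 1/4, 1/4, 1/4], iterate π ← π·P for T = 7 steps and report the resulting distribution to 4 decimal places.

t=0: π = [0.0833, 0.1667, 0.2500, 0.2500, 0.2500]
t=1: π = [0.2685, 0.2593, 0.1389, 0.1759, 0.1574]
t=2: π = [0.2294, 0.2346, 0.1348, 0.2109, 0.1903]
t=3: π = [0.2413, 0.2355, 0.1430, 0.1947, 0.1855]
t=4: π = [0.2377, 0.2364, 0.1385, 0.2010, 0.1864]
t=5: π = [0.2389, 0.2358, 0.1404, 0.1986, 0.1863]
t=6: π = [0.2384, 0.2361, 0.1397, 0.1995, 0.1863]
t=7: π = [0.2386, 0.2360, 0.1399, 0.1992, 0.1863]

π = [0.2386, 0.2360, 0.1399, 0.1992, 0.1863]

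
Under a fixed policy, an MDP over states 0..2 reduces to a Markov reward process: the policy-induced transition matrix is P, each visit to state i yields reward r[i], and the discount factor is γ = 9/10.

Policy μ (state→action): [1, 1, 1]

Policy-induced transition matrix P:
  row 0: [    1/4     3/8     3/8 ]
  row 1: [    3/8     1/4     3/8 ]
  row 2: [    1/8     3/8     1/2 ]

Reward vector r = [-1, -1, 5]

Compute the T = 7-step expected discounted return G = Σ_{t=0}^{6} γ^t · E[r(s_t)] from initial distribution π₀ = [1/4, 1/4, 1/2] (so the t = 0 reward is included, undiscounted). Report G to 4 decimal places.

G = 8.6811

t=0: π = [0.2500, 0.2500, 0.5000], E[r] = 2.0000, γ^t·E[r] = 2.000000, running G = 2.000000
t=1: π = [0.2188, 0.3438, 0.4375], E[r] = 1.6250, γ^t·E[r] = 1.462500, running G = 3.462500
t=2: π = [0.2383, 0.3320, 0.4297], E[r] = 1.5781, γ^t·E[r] = 1.278281, running G = 4.740781
t=3: π = [0.2378, 0.3335, 0.4287], E[r] = 1.5723, γ^t·E[r] = 1.146182, running G = 5.886963
t=4: π = [0.2381, 0.3333, 0.4286], E[r] = 1.5715, γ^t·E[r] = 1.031083, running G = 6.918046
t=5: π = [0.2381, 0.3333, 0.4286], E[r] = 1.5714, γ^t·E[r] = 0.927921, running G = 7.845966
t=6: π = [0.2381, 0.3333, 0.4286], E[r] = 1.5714, γ^t·E[r] = 0.835122, running G = 8.681089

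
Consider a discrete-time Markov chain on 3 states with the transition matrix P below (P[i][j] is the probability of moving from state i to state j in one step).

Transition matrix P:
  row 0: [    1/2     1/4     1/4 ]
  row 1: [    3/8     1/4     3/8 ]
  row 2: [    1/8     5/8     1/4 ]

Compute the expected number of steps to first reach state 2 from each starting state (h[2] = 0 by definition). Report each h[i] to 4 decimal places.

First-step conditioning: h[2] = 0; for i ≠ 2, h[i] = 1 + Σ_k P[i][k]·h[k].
  h[0] = 1 + 1/2·h[0] + 1/4·h[1]
  h[1] = 1 + 3/8·h[0] + 1/4·h[1]
Solving the 2×2 linear system over states ≠ 2 gives exactly h = [32/9, 28/9, 0] (h[2] = 0 is the target).

h = [3.5556, 3.1111, 0.0000]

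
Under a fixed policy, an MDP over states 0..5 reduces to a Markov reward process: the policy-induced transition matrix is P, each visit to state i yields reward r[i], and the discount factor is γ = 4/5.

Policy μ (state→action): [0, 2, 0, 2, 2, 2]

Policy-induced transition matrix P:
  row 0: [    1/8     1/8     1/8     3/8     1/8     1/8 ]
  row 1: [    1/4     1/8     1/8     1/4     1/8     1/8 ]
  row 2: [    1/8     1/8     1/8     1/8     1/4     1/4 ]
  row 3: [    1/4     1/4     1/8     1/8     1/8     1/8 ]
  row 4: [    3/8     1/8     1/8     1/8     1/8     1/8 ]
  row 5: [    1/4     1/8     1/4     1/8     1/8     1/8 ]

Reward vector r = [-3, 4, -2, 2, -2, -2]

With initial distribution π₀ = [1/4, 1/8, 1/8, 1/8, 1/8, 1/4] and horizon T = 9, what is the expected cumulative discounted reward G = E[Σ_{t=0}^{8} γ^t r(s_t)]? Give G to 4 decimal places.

t=0: π = [0.2500, 0.1250, 0.1250, 0.1250, 0.1250, 0.2500], E[r] = -1.0000, γ^t·E[r] = -1.000000, running G = -1.000000
t=1: π = [0.2188, 0.1406, 0.1563, 0.2031, 0.1406, 0.1406], E[r] = -0.5625, γ^t·E[r] = -0.450000, running G = -1.450000
t=2: π = [0.2207, 0.1504, 0.1426, 0.1973, 0.1445, 0.1445], E[r] = -0.5293, γ^t·E[r] = -0.338750, running G = -1.788750
t=3: π = [0.2227, 0.1497, 0.1431, 0.1990, 0.1428, 0.1428], E[r] = -0.5288, γ^t·E[r] = -0.270750, running G = -2.059500
t=4: π = [0.2221, 0.1499, 0.1429, 0.1994, 0.1429, 0.1429], E[r] = -0.5254, γ^t·E[r] = -0.215213, running G = -2.274713
t=5: π = [0.2222, 0.1499, 0.1429, 0.1993, 0.1429, 0.1429], E[r] = -0.5256, γ^t·E[r] = -0.172240, running G = -2.446953
t=6: π = [0.2222, 0.1499, 0.1429, 0.1993, 0.1429, 0.1429], E[r] = -0.5256, γ^t·E[r] = -0.137775, running G = -2.584728
t=7: π = [0.2222, 0.1499, 0.1429, 0.1993, 0.1429, 0.1429], E[r] = -0.5256, γ^t·E[r] = -0.110221, running G = -2.694949
t=8: π = [0.2222, 0.1499, 0.1429, 0.1993, 0.1429, 0.1429], E[r] = -0.5256, γ^t·E[r] = -0.088177, running G = -2.783125

G = -2.7831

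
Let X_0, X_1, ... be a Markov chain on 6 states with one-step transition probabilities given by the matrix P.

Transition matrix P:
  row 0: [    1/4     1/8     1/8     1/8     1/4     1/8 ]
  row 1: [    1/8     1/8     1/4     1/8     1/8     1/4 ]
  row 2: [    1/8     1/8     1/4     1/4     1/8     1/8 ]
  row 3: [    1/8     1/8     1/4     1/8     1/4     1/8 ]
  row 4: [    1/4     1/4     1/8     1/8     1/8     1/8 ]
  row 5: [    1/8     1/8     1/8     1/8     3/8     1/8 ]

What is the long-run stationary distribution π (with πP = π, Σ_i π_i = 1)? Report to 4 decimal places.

π = [0.1716, 0.1501, 0.1855, 0.1482, 0.2009, 0.1438]

Balance equations π_j = Σ_i π_i·P[i][j]:
  π_0 = 1/4·π_0 + 1/8·π_1 + 1/8·π_2 + 1/8·π_3 + 1/4·π_4 + 1/8·π_5
  π_1 = 1/8·π_0 + 1/8·π_1 + 1/8·π_2 + 1/8·π_3 + 1/4·π_4 + 1/8·π_5
  π_2 = 1/8·π_0 + 1/4·π_1 + 1/4·π_2 + 1/4·π_3 + 1/8·π_4 + 1/8·π_5
  π_3 = 1/8·π_0 + 1/8·π_1 + 1/4·π_2 + 1/8·π_3 + 1/8·π_4 + 1/8·π_5
  π_4 = 1/4·π_0 + 1/8·π_1 + 1/8·π_2 + 1/4·π_3 + 1/8·π_4 + 3/8·π_5
  normalize: π_0 + π_1 + π_2 + π_3 + π_4 + π_5 = 1
Solving the linear system gives exactly π = [5512/32129, 4823/32129, 5959/32129, 4761/32129, 6455/32129, 4619/32129].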